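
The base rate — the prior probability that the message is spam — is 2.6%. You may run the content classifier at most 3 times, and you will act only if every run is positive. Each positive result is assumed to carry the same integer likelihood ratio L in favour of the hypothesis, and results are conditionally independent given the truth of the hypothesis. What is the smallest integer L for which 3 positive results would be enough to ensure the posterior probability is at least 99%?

16

Prior odds = 0.026/0.974 = 13/487.
Target odds = 0.99/0.01 = 99.
Need L³ ≥ 99 ÷ (13/487) = 48213/13.
15³ = 3375 < 48213/13 ≤ 4096 = 16³, so L = 16.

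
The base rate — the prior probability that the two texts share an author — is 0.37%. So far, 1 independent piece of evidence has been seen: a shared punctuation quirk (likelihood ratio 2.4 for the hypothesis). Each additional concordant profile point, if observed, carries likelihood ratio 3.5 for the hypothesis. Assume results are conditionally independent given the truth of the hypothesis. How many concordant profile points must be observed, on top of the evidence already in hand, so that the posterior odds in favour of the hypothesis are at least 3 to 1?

5

Prior odds = 0.0037/0.9963 = 37/9963.
Bayes factor of the evidence already in hand = 2.4.
Odds after that evidence = (37/9963) × 2.4 = 148/16605.
Target odds = 3.
Need 3.5ⁿ ≥ 3 ÷ (148/16605) = 49815/148.
3.5⁴ = 150.0625 falls short of 49815/148 but 3.5⁵ = 525.21875 reaches it, so n = 5.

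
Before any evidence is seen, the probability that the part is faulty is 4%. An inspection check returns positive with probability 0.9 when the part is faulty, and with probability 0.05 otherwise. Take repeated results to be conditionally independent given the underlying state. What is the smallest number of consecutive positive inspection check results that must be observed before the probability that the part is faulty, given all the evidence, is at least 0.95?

3

Prior odds: 0.04 ÷ 0.96 = 1/24.
Likelihood ratio of a positive result = 0.9/0.05 = 18.
Target posterior odds = 0.95/0.05 = 19.
Need (1/24) × 18ⁿ ≥ 19, i.e. 18ⁿ ≥ 456.
18² = 324 falls short of 456 but 18³ = 5832 reaches it, so n = 3.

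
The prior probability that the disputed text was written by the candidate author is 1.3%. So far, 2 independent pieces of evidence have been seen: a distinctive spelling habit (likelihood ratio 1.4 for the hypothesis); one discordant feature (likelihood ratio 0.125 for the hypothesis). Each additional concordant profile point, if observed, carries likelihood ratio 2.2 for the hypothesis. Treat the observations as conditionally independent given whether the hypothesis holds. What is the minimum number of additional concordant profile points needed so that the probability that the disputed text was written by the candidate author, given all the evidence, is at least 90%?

Prior odds = 0.013/0.987 = 13/987.
Combined Bayes factor of the evidence already in hand = 1.4 × 0.125 = 0.175.
Odds after that evidence = (13/987) × 0.175 = 13/5640.
Target odds = 0.9/0.1 = 9.
Need 2.2ⁿ ≥ 9 ÷ (13/5640) = 50760/13.
2.2¹⁰ ≈2655.99 falls short of 50760/13 but 2.2¹¹ ≈5843.18 reaches it, so n = 11.

11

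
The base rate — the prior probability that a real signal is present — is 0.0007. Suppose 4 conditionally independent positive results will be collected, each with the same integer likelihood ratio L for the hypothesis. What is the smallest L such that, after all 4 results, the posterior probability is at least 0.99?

Prior odds = 0.0007/0.9993 = 7/9993.
Target odds = 0.99/0.01 = 99.
Need L⁴ ≥ 99 ÷ (7/9993) = 989307/7.
19⁴ = 130321 < 989307/7 ≤ 160000 = 20⁴, so L = 20.

20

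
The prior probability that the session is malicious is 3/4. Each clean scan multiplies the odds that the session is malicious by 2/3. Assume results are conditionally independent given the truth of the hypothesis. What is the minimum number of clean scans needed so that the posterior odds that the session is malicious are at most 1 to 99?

Prior odds: 0.75 ÷ 0.25 = 3.
Likelihood ratio per clean scan = 2/3.
Target odds = 1/99.
Require (2/3)ⁿ ≤ 1/99 ÷ 3 = 1/297.
(2/3)¹⁴ = 16384/4782969 is still above 1/297 but (2/3)¹⁵ = 32768/14348907 is at or below it, so n = 15.

15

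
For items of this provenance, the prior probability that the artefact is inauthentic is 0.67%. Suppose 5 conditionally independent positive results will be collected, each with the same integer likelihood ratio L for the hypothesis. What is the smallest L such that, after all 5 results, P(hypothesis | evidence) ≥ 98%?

6

Prior odds = 0.0067/0.9933 = 67/9933.
Target odds = 0.98/0.02 = 49.
Need L⁵ ≥ 49 ÷ (67/9933) = 486717/67.
5⁵ = 3125 < 486717/67 ≤ 7776 = 6⁵, so L = 6.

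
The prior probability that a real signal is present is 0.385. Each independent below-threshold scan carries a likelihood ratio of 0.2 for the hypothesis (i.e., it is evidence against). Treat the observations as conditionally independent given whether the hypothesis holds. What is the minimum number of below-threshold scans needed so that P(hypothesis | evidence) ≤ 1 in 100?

3

Prior odds = 0.385/0.615 = 77/123.
Likelihood ratio per below-threshold scan = 0.2.
Target odds: 0.01 ÷ 0.99 = 1/99.
Need (77/123) × 0.2ⁿ ≤ 1/99, i.e. 0.2ⁿ ≤ 41/2541.
0.2² = 0.04 is still above 41/2541 but 0.2³ = 0.008 is at or below it, so n = 3.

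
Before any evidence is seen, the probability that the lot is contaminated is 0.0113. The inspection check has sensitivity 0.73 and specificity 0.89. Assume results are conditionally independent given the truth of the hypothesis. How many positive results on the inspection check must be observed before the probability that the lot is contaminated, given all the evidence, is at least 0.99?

Prior odds: 0.0113 ÷ 0.9887 = 113/9887.
False-positive rate = 1 − 0.89 = 0.11; likelihood ratio of a positive = 0.73/0.11 = 73/11.
Target odds: 0.99 ÷ 0.01 = 99.
Need (113/9887) × (73/11)ⁿ ≥ 99, i.e. (73/11)ⁿ ≥ 978813/113.
(73/11)⁴ = 28398241/14641 falls short of 978813/113 but (73/11)⁵ ≈12872.1 reaches it, so n = 5.

5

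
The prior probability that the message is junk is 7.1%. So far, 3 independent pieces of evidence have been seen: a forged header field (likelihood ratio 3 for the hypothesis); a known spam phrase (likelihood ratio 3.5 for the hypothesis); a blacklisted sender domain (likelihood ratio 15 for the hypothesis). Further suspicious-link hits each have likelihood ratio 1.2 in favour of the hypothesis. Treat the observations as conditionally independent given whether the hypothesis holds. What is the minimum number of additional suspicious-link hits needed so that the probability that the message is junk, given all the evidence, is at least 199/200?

Prior odds = 0.071/0.929 = 71/929.
Combined Bayes factor of the evidence already in hand = 3 × 3.5 × 15 = 157.5.
Odds after that evidence = (71/929) × 157.5 = 22365/1858.
Target odds = 0.995/0.005 = 199.
Need 1.2ⁿ ≥ 199 ÷ (22365/1858) = 369742/22365.
1.2¹⁵ ≈15.407 falls short of 369742/22365 but 1.2¹⁶ ≈18.4884 reaches it, so n = 16.

16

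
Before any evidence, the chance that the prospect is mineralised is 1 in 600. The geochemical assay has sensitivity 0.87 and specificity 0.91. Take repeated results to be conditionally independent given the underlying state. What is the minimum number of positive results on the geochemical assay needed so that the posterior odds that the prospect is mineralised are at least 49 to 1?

Prior odds: (1/600) ÷ (599/600) = 1/599.
False-positive rate = 1 − 0.91 = 0.09; likelihood ratio of a positive = 0.87/0.09 = 29/3.
Target odds = 49.
Require (29/3)ⁿ ≥ 49 ÷ (1/599) = 29351.
(29/3)⁴ = 707281/81 falls short of 29351 but (29/3)⁵ = 20511149/243 reaches it, so n = 5.

5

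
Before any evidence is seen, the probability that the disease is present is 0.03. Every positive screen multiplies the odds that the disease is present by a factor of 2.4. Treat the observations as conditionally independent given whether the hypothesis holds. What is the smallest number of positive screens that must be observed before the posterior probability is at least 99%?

10

Prior odds = 0.03/0.97 = 3/97.
Likelihood ratio per positive screen = 2.4.
Target odds: 0.99 ÷ 0.01 = 99.
Need (3/97) × 2.4ⁿ ≥ 99, i.e. 2.4ⁿ ≥ 3201.
2.4⁹ ≈2641.81 falls short of 3201 but 2.4¹⁰ ≈6340.34 reaches it, so n = 10.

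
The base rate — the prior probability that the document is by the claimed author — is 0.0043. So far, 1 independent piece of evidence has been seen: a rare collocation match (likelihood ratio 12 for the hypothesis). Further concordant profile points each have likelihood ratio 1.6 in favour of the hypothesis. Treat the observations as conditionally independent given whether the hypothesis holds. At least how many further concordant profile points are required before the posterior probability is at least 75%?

9

Prior odds = 0.0043/0.9957 = 43/9957.
Bayes factor of the evidence already in hand = 12.
Odds after that evidence = (43/9957) × 12 = 172/3319.
Target odds = 0.75/0.25 = 3.
Need 1.6ⁿ ≥ 3 ÷ (172/3319) = 9957/172.
1.6⁸ = 16777216/390625 falls short of 9957/172 but 1.6⁹ = 134217728/1953125 reaches it, so n = 9.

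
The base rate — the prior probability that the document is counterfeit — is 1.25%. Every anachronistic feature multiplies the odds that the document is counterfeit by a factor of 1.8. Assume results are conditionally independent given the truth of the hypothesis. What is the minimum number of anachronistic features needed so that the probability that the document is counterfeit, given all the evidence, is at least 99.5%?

Prior odds = 0.0125/0.9875 = 1/79.
Likelihood ratio per anachronistic feature = 1.8.
Target posterior odds = 0.995/0.005 = 199.
Need (1/79) × 1.8ⁿ ≥ 199, i.e. 1.8ⁿ ≥ 15721.
1.8¹⁶ ≈12144 falls short of 15721 but 1.8¹⁷ ≈21859.1 reaches it, so n = 17.

17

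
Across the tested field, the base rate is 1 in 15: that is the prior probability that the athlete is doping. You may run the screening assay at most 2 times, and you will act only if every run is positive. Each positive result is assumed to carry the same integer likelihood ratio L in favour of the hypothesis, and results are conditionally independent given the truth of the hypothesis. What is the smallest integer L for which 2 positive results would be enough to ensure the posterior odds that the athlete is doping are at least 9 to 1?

Prior odds = (1/15)/(14/15) = 1/14.
Target odds = 9.
Need L² ≥ 9 ÷ (1/14) = 126.
11² = 121 < 126 ≤ 144 = 12², so L = 12.

12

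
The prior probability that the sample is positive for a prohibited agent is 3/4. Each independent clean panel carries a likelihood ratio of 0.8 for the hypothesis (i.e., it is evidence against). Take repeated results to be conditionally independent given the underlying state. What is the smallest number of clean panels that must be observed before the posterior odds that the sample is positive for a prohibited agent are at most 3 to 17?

Prior odds = 0.75/0.25 = 3.
Likelihood ratio per clean panel = 0.8.
Target odds = 3/17.
Need 3 × 0.8ⁿ ≤ 3/17, i.e. 0.8ⁿ ≤ 1/17.
0.8¹² = 16777216/244140625 is still above 1/17 but 0.8¹³ ≈0.0549756 is at or below it, so n = 13.

13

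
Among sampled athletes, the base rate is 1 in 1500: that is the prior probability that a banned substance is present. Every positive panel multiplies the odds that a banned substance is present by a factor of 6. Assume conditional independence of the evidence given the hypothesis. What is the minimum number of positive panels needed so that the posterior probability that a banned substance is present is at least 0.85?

6

Prior odds: (1/1500) ÷ (1499/1500) = 1/1499.
Likelihood ratio per positive panel = 6.
Target posterior odds = 0.85/0.15 = 17/3.
Require 6ⁿ ≥ 17/3 ÷ (1/1499) = 25483/3.
6⁵ = 7776 falls short of 25483/3 but 6⁶ = 46656 reaches it, so n = 6.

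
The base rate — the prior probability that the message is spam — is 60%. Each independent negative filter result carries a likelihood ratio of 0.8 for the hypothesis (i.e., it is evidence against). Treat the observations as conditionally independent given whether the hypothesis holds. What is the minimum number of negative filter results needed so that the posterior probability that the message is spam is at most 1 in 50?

20

Prior odds: 0.6 ÷ 0.4 = 1.5.
Likelihood ratio per negative filter result = 0.8.
Target posterior odds = 0.02/0.98 = 1/49.
Need 1.5 × 0.8ⁿ ≤ 1/49, i.e. 0.8ⁿ ≤ 2/147.
0.8¹⁹ ≈0.0144115 is still above 2/147 but 0.8²⁰ ≈0.0115292 is at or below it, so n = 20.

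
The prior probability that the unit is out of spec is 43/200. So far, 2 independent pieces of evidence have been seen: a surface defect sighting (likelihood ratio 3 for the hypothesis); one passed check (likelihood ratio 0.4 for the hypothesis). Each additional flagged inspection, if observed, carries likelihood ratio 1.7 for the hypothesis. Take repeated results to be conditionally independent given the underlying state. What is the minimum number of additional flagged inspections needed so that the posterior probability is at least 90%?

Prior odds = 0.215/0.785 = 43/157.
Combined Bayes factor of the evidence already in hand = 3 × 0.4 = 1.2.
Odds after that evidence = (43/157) × 1.2 = 258/785.
Target odds = 0.9/0.1 = 9.
Need 1.7ⁿ ≥ 9 ÷ (258/785) = 2355/86.
1.7⁶ = 24137569/1000000 falls short of 2355/86 but 1.7⁷ = 410338673/10000000 reaches it, so n = 7.

7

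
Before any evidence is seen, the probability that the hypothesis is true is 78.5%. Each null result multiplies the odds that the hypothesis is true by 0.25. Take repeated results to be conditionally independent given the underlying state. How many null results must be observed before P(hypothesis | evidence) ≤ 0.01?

Prior odds = 0.785/0.215 = 157/43.
Likelihood ratio per null result = 0.25.
Target posterior odds = 0.01/0.99 = 1/99.
Require 0.25ⁿ ≤ 1/99 ÷ (157/43) = 43/15543.
0.25⁴ = 0.00390625 is still above 43/15543 but 0.25⁵ = 1/1024 is at or below it, so n = 5.

5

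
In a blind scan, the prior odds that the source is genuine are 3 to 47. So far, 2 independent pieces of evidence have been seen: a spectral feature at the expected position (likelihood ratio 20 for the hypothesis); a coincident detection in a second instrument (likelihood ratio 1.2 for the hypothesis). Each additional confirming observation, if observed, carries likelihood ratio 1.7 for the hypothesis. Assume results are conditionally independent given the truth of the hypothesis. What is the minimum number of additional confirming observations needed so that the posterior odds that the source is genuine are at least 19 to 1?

5

Prior odds = 3/47.
Combined Bayes factor of the evidence already in hand = 20 × 1.2 = 24.
Odds after that evidence = (3/47) × 24 = 72/47.
Target odds = 19.
Need 1.7ⁿ ≥ 19 ÷ (72/47) = 893/72.
1.7⁴ = 8.3521 falls short of 893/72 but 1.7⁵ = 1419857/100000 reaches it, so n = 5.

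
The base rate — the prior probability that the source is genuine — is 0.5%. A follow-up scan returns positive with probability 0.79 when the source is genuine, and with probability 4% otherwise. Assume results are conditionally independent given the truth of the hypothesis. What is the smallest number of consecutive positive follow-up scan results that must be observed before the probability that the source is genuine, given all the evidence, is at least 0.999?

5

Prior odds: 0.005 ÷ 0.995 = 1/199.
Likelihood ratio of a positive result = 0.79/0.04 = 19.75.
Target odds: 0.999 ÷ 0.001 = 999.
Require 19.75ⁿ ≥ 999 ÷ (1/199) = 198801.
19.75⁴ = 38950081/256 falls short of 198801 but 19.75⁵ ≈3.00494e+06 reaches it, so n = 5.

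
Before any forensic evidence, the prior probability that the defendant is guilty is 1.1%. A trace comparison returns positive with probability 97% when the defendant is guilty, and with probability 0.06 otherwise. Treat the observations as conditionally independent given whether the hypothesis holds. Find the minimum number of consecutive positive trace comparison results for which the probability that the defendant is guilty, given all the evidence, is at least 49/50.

Prior odds = 0.011/0.989 = 11/989.
Likelihood ratio of a positive result = 0.97/0.06 = 97/6.
Target posterior odds = 0.98/0.02 = 49.
Require (97/6)ⁿ ≥ 49 ÷ (11/989) = 48461/11.
(97/6)³ = 912673/216 falls short of 48461/11 but (97/6)⁴ = 88529281/1296 reaches it, so n = 4.

4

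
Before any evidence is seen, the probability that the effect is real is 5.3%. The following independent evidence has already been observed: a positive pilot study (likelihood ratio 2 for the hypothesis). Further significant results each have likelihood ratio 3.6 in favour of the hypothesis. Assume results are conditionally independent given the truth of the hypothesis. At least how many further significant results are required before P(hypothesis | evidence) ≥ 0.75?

Prior odds = 0.053/0.947 = 53/947.
Bayes factor of the evidence already in hand = 2.
Odds after that evidence = (53/947) × 2 = 106/947.
Target odds = 0.75/0.25 = 3.
Need 3.6ⁿ ≥ 3 ÷ (106/947) = 2841/106.
3.6² = 12.96 falls short of 2841/106 but 3.6³ = 46.656 reaches it, so n = 3.

3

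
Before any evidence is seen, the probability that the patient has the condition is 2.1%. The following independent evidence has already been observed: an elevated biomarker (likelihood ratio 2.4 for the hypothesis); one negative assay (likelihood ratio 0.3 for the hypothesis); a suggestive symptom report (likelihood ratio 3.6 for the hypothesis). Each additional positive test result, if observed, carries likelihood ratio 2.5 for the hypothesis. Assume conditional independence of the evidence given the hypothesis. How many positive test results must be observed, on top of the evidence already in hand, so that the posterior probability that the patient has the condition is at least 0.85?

Prior odds = 0.021/0.979 = 21/979.
Combined Bayes factor of the evidence already in hand = 2.4 × 0.3 × 3.6 = 2.592.
Odds after that evidence = (21/979) × 2.592 = 6804/122375.
Target odds = 0.85/0.15 = 17/3.
Need 2.5ⁿ ≥ 17/3 ÷ (6804/122375) = 2080375/20412.
2.5⁵ = 97.65625 falls short of 2080375/20412 but 2.5⁶ = 244.140625 reaches it, so n = 6.

6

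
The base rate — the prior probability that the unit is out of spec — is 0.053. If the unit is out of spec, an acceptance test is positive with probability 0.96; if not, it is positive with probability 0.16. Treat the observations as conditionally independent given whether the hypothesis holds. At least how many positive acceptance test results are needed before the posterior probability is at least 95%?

4

Prior odds = 0.053/0.947 = 53/947.
Likelihood ratio of a positive = 0.96/0.16 = 6.
Target odds: 0.95 ÷ 0.05 = 19.
Need (53/947) × 6ⁿ ≥ 19, i.e. 6ⁿ ≥ 17993/53.
6³ = 216 falls short of 17993/53 but 6⁴ = 1296 reaches it, so n = 4.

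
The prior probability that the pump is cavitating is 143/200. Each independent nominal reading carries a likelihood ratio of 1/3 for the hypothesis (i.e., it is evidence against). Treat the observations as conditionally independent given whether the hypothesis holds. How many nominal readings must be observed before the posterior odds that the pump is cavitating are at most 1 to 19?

Prior odds = 0.715/0.285 = 143/57.
Likelihood ratio per nominal reading = 1/3.
Target odds = 1/19.
Require (1/3)ⁿ ≤ 1/19 ÷ (143/57) = 3/143.
(1/3)³ = 1/27 is still above 3/143 but (1/3)⁴ = 1/81 is at or below it, so n = 4.

4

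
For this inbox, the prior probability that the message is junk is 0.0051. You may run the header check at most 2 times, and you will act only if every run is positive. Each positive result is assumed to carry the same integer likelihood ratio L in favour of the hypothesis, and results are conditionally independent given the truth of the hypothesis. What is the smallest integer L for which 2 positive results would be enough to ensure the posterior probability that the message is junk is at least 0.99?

Prior odds = 0.0051/0.9949 = 51/9949.
Target odds = 0.99/0.01 = 99.
Need L² ≥ 99 ÷ (51/9949) = 328317/17.
138² = 19044 < 328317/17 ≤ 19321 = 139², so L = 139.

139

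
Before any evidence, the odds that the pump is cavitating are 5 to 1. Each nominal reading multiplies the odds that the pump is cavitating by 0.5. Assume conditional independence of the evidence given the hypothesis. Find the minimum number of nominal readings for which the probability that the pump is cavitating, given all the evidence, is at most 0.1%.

Prior odds = 5.
Likelihood ratio per nominal reading = 0.5.
Target posterior odds = 0.001/0.999 = 1/999.
Need 5 × 0.5ⁿ ≤ 1/999, i.e. 0.5ⁿ ≤ 1/4995.
0.5¹² = 1/4096 is still above 1/4995 but 0.5¹³ = 1/8192 is at or below it, so n = 13.

13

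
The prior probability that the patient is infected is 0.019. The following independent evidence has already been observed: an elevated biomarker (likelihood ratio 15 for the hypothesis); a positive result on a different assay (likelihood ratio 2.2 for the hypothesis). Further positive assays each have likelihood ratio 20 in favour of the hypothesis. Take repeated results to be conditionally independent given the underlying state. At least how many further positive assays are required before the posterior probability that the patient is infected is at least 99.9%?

3

Prior odds = 0.019/0.981 = 19/981.
Combined Bayes factor of the evidence already in hand = 15 × 2.2 = 33.
Odds after that evidence = (19/981) × 33 = 209/327.
Target odds = 0.999/0.001 = 999.
Need 20ⁿ ≥ 999 ÷ (209/327) = 326673/209.
20² = 400 falls short of 326673/209 but 20³ = 8000 reaches it, so n = 3.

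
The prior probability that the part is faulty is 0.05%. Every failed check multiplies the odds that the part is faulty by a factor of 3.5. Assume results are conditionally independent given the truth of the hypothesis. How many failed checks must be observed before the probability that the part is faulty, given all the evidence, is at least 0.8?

8

Prior odds = 0.0005/0.9995 = 1/1999.
Likelihood ratio per failed check = 3.5.
Target odds: 0.8 ÷ 0.2 = 4.
Require 3.5ⁿ ≥ 4 ÷ (1/1999) = 7996.
3.5⁷ = 823543/128 falls short of 7996 but 3.5⁸ = 5764801/256 reaches it, so n = 8.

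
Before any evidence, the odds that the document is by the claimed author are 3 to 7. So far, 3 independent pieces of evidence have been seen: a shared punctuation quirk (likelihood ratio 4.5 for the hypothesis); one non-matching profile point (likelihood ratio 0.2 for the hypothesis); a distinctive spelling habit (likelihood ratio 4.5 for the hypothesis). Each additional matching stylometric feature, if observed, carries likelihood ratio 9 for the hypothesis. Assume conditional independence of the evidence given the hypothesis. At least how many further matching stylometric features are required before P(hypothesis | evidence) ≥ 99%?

Prior odds = 3/7.
Combined Bayes factor of the evidence already in hand = 4.5 × 0.2 × 4.5 = 4.05.
Odds after that evidence = (3/7) × 4.05 = 243/140.
Target odds = 0.99/0.01 = 99.
Need 9ⁿ ≥ 99 ÷ (243/140) = 1540/27.
9¹ = 9 falls short of 1540/27 but 9² = 81 reaches it, so n = 2.

2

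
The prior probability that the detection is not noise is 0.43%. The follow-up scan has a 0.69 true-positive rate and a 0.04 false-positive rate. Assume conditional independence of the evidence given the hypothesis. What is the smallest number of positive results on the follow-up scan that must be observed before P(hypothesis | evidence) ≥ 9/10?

3

Prior odds: 0.0043 ÷ 0.9957 = 43/9957.
Likelihood ratio of a positive result = 0.69/0.04 = 17.25.
Target posterior odds = 0.9/0.1 = 9.
Need (43/9957) × 17.25ⁿ ≥ 9, i.e. 17.25ⁿ ≥ 89613/43.
17.25² = 297.5625 falls short of 89613/43 but 17.25³ = 5132.953125 reaches it, so n = 3.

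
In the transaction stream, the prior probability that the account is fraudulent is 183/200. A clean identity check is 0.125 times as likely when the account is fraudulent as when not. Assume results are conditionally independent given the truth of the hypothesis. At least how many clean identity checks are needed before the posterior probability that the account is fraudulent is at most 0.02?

Prior odds = 0.915/0.085 = 183/17.
Likelihood ratio per clean identity check = 0.125.
Target posterior odds = 0.02/0.98 = 1/49.
Need (183/17) × 0.125ⁿ ≤ 1/49, i.e. 0.125ⁿ ≤ 17/8967.
0.125³ = 0.001953125 is still above 17/8967 but 0.125⁴ = 1/4096 is at or below it, so n = 4.

4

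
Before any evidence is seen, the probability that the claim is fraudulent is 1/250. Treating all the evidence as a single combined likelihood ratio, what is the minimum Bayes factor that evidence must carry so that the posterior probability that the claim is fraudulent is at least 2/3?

498

Prior odds = 0.004/0.996 = 1/249.
Target odds = (2/3)/(1/3) = 2.
Required Bayes factor = 2 ÷ (1/249) = 498.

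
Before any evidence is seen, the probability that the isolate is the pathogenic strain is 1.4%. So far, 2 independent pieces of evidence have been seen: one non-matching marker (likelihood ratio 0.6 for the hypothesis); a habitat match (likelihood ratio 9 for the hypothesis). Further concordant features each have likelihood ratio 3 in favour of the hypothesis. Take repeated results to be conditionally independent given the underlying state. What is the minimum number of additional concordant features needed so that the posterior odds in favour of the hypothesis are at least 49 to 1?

6

Prior odds = 0.014/0.986 = 7/493.
Combined Bayes factor of the evidence already in hand = 0.6 × 9 = 5.4.
Odds after that evidence = (7/493) × 5.4 = 189/2465.
Target odds = 49.
Need 3ⁿ ≥ 49 ÷ (189/2465) = 17255/27.
3⁵ = 243 falls short of 17255/27 but 3⁶ = 729 reaches it, so n = 6.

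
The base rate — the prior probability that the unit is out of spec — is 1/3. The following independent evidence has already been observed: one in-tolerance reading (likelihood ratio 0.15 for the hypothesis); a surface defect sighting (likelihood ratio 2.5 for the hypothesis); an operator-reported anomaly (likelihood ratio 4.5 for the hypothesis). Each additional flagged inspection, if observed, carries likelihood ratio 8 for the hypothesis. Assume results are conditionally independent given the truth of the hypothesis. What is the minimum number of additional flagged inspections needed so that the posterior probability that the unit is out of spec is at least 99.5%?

Prior odds = (1/3)/(2/3) = 0.5.
Combined Bayes factor of the evidence already in hand = 0.15 × 2.5 × 4.5 = 1.6875.
Odds after that evidence = 0.5 × 1.6875 = 0.84375.
Target odds = 0.995/0.005 = 199.
Need 8ⁿ ≥ 199 ÷ 0.84375 = 6368/27.
8² = 64 falls short of 6368/27 but 8³ = 512 reaches it, so n = 3.

3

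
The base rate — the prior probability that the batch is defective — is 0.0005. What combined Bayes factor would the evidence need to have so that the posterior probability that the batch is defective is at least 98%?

97951

Prior odds = 0.0005/0.9995 = 1/1999.
Target odds = 0.98/0.02 = 49.
Required Bayes factor = 49 ÷ (1/1999) = 97951.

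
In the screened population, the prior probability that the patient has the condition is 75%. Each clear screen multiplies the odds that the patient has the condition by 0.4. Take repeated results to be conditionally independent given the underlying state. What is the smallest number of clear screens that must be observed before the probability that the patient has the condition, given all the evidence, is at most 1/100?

Prior odds = 0.75/0.25 = 3.
Likelihood ratio per clear screen = 0.4.
Target posterior odds = 0.01/0.99 = 1/99.
Need 3 × 0.4ⁿ ≤ 1/99, i.e. 0.4ⁿ ≤ 1/297.
0.4⁶ = 64/15625 is still above 1/297 but 0.4⁷ = 128/78125 is at or below it, so n = 7.

7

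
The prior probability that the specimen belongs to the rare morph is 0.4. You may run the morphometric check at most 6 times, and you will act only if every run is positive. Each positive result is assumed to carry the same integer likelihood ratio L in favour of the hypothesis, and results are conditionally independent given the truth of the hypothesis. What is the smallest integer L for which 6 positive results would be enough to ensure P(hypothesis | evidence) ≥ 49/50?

Prior odds = 0.4/0.6 = 2/3.
Target odds = 0.98/0.02 = 49.
Need L⁶ ≥ 49 ÷ (2/3) = 73.5.
2⁶ = 64 < 73.5 ≤ 729 = 3⁶, so L = 3.

3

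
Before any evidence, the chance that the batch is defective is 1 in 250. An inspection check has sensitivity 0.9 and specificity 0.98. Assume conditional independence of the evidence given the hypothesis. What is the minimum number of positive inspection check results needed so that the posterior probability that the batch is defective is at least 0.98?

Prior odds: 0.004 ÷ 0.996 = 1/249.
False-positive rate = 1 − 0.98 = 0.02; likelihood ratio of a positive = 0.9/0.02 = 45.
Target odds: 0.98 ÷ 0.02 = 49.
Need (1/249) × 45ⁿ ≥ 49, i.e. 45ⁿ ≥ 12201.
45² = 2025 falls short of 12201 but 45³ = 91125 reaches it, so n = 3.

3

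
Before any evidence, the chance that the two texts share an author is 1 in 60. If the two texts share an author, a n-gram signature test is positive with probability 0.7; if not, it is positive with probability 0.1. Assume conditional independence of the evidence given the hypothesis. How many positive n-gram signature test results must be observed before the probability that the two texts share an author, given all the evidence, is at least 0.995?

5

Prior odds: (1/60) ÷ (59/60) = 1/59.
Likelihood ratio of a positive = 0.7/0.1 = 7.
Target posterior odds = 0.995/0.005 = 199.
Need (1/59) × 7ⁿ ≥ 199, i.e. 7ⁿ ≥ 11741.
7⁴ = 2401 falls short of 11741 but 7⁵ = 16807 reaches it, so n = 5.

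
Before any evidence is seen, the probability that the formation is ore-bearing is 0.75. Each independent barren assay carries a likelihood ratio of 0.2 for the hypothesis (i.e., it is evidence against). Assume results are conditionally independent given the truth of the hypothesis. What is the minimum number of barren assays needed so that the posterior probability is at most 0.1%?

5

Prior odds = 0.75/0.25 = 3.
Likelihood ratio per barren assay = 0.2.
Target posterior odds = 0.001/0.999 = 1/999.
Require 0.2ⁿ ≤ 1/999 ÷ 3 = 1/2997.
0.2⁴ = 0.0016 is still above 1/2997 but 0.2⁵ = 0.00032 is at or below it, so n = 5.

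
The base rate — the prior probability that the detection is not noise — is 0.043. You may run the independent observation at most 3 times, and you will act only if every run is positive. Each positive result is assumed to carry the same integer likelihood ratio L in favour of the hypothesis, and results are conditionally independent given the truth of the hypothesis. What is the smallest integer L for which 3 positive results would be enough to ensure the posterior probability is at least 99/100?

14

Prior odds = 0.043/0.957 = 43/957.
Target odds = 0.99/0.01 = 99.
Need L³ ≥ 99 ÷ (43/957) = 94743/43.
13³ = 2197 < 94743/43 ≤ 2744 = 14³, so L = 14.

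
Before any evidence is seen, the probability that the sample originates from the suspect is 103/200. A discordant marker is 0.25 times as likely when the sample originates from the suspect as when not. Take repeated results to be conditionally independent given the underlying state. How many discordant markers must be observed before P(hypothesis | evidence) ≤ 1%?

4

Prior odds = 0.515/0.485 = 103/97.
Likelihood ratio per discordant marker = 0.25.
Target posterior odds = 0.01/0.99 = 1/99.
Require 0.25ⁿ ≤ 1/99 ÷ (103/97) = 97/10197.
0.25³ = 0.015625 is still above 97/10197 but 0.25⁴ = 0.00390625 is at or below it, so n = 4.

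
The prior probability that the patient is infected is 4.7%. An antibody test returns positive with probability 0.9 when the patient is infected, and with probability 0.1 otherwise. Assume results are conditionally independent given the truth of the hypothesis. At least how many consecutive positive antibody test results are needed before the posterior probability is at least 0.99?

Prior odds: 0.047 ÷ 0.953 = 47/953.
Likelihood ratio of a positive result = 0.9/0.1 = 9.
Target odds: 0.99 ÷ 0.01 = 99.
Need (47/953) × 9ⁿ ≥ 99, i.e. 9ⁿ ≥ 94347/47.
9³ = 729 falls short of 94347/47 but 9⁴ = 6561 reaches it, so n = 4.

4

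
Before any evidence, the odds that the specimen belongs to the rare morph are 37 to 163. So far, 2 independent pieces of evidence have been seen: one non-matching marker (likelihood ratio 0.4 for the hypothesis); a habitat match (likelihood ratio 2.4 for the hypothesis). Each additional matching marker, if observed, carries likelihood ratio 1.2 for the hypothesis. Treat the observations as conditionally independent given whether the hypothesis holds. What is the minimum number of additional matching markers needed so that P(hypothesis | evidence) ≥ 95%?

25

Prior odds = 37/163.
Combined Bayes factor of the evidence already in hand = 0.4 × 2.4 = 0.96.
Odds after that evidence = (37/163) × 0.96 = 888/4075.
Target odds = 0.95/0.05 = 19.
Need 1.2ⁿ ≥ 19 ÷ (888/4075) = 77425/888.
1.2²⁴ ≈79.4968 falls short of 77425/888 but 1.2²⁵ ≈95.3962 reaches it, so n = 25.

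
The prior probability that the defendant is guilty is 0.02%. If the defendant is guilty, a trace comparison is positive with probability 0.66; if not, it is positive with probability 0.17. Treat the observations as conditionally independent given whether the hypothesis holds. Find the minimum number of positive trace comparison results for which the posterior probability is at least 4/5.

Prior odds: 0.0002 ÷ 0.9998 = 1/4999.
Likelihood ratio of a positive = 0.66/0.17 = 66/17.
Target odds: 0.8 ÷ 0.2 = 4.
Need (1/4999) × (66/17)ⁿ ≥ 4, i.e. (66/17)ⁿ ≥ 19996.
(66/17)⁷ ≈13294.3 falls short of 19996 but (66/17)⁸ ≈51613.1 reaches it, so n = 8.

8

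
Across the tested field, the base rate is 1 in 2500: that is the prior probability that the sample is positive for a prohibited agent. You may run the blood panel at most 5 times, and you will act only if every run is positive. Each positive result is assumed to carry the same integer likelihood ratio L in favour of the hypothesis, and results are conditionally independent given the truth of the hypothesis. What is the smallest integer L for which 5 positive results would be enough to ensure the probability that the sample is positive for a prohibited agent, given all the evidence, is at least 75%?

6

Prior odds = 0.0004/0.9996 = 1/2499.
Target odds = 0.75/0.25 = 3.
Need L⁵ ≥ 3 ÷ (1/2499) = 7497.
5⁵ = 3125 < 7497 ≤ 7776 = 6⁵, so L = 6.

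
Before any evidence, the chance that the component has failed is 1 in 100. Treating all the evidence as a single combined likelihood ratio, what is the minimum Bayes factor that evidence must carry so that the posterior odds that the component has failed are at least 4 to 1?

Prior odds = 0.01/0.99 = 1/99.
Target odds = 4.
Required Bayes factor = 4 ÷ (1/99) = 396.

396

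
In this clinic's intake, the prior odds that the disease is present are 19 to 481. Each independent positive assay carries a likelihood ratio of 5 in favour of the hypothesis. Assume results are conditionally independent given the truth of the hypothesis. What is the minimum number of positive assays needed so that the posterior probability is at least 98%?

5

Prior odds = 19/481.
Likelihood ratio per positive assay = 5.
Target odds: 0.98 ÷ 0.02 = 49.
Need (19/481) × 5ⁿ ≥ 49, i.e. 5ⁿ ≥ 23569/19.
5⁴ = 625 falls short of 23569/19 but 5⁵ = 3125 reaches it, so n = 5.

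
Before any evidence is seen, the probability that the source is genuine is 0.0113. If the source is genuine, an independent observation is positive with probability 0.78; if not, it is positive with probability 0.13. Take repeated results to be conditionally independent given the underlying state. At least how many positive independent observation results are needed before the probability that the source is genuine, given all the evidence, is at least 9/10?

4

Prior odds = 0.0113/0.9887 = 113/9887.
Likelihood ratio of a positive = 0.78/0.13 = 6.
Target odds: 0.9 ÷ 0.1 = 9.
Require 6ⁿ ≥ 9 ÷ (113/9887) = 88983/113.
6³ = 216 falls short of 88983/113 but 6⁴ = 1296 reaches it, so n = 4.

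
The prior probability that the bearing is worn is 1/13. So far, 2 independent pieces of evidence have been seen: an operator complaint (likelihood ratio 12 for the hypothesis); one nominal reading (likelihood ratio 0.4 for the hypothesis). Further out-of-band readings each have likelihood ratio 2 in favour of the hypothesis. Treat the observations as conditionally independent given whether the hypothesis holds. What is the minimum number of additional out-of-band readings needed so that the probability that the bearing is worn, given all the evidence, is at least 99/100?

8

Prior odds = (1/13)/(12/13) = 1/12.
Combined Bayes factor of the evidence already in hand = 12 × 0.4 = 4.8.
Odds after that evidence = (1/12) × 4.8 = 0.4.
Target odds = 0.99/0.01 = 99.
Need 2ⁿ ≥ 99 ÷ 0.4 = 247.5.
2⁷ = 128 falls short of 247.5 but 2⁸ = 256 reaches it, so n = 8.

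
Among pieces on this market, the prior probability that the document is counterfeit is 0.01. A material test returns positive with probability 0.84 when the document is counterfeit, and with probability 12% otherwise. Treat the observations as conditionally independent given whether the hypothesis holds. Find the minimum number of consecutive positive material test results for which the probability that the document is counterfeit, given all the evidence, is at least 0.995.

Prior odds = 0.01/0.99 = 1/99.
Likelihood ratio of a positive result = 0.84/0.12 = 7.
Target odds: 0.995 ÷ 0.005 = 199.
Need (1/99) × 7ⁿ ≥ 199, i.e. 7ⁿ ≥ 19701.
7⁵ = 16807 falls short of 19701 but 7⁶ = 117649 reaches it, so n = 6.

6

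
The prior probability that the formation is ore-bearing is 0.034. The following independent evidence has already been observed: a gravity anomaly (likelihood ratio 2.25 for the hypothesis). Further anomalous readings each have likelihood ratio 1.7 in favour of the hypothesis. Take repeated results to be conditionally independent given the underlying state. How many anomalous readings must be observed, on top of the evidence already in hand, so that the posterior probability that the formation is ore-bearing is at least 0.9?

9

Prior odds = 0.034/0.966 = 17/483.
Bayes factor of the evidence already in hand = 2.25.
Odds after that evidence = (17/483) × 2.25 = 51/644.
Target odds = 0.9/0.1 = 9.
Need 1.7ⁿ ≥ 9 ÷ (51/644) = 1932/17.
1.7⁸ ≈69.7576 falls short of 1932/17 but 1.7⁹ ≈118.588 reaches it, so n = 9.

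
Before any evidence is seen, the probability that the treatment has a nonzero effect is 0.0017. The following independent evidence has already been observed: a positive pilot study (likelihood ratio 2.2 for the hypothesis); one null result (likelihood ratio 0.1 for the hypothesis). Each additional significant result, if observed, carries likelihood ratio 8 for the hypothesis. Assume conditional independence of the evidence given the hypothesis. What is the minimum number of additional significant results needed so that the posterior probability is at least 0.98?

6

Prior odds = 0.0017/0.9983 = 17/9983.
Combined Bayes factor of the evidence already in hand = 2.2 × 0.1 = 0.22.
Odds after that evidence = (17/9983) × 0.22 = 187/499150.
Target odds = 0.98/0.02 = 49.
Need 8ⁿ ≥ 49 ÷ (187/499150) = 24458350/187.
8⁵ = 32768 falls short of 24458350/187 but 8⁶ = 262144 reaches it, so n = 6.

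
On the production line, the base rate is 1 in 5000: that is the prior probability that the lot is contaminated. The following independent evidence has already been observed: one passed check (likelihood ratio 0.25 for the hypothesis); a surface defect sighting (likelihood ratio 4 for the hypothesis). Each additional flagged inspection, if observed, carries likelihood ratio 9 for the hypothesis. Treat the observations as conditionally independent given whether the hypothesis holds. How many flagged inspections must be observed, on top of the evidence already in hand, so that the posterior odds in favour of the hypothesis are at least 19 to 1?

Prior odds = 0.0002/0.9998 = 1/4999.
Combined Bayes factor of the evidence already in hand = 0.25 × 4 = 1.
Odds after that evidence = (1/4999) × 1 = 1/4999.
Target odds = 19.
Need 9ⁿ ≥ 19 ÷ (1/4999) = 94981.
9⁵ = 59049 falls short of 94981 but 9⁶ = 531441 reaches it, so n = 6.

6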